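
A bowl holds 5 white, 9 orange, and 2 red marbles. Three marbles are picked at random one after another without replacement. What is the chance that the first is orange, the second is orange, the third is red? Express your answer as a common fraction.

3/70

Multiply the conditional probability of each draw in order, without replacement, so each draw removes one from its color and from the total.
P = (9/16) · (8/15) · (2/14) = 3/70 ≈ 0.0429.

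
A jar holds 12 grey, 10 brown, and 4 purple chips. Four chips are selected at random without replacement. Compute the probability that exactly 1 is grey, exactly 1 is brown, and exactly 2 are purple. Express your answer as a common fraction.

72/1495

Unordered draws without replacement: count favorable combinations over C(26,4).
Favorable = C(12,1) · C(10,1) · C(4,2) = 720; total = C(26,4) = 14950.
P = 720/14950 = 72/1495 ≈ 0.0482.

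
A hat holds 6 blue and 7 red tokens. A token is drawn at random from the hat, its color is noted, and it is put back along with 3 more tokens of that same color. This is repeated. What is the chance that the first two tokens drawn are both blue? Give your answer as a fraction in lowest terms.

27/104

After a blue draw the hat holds 9 blue out of 16.
P = (6/13)·(9/16) = 27/104 ≈ 0.2596.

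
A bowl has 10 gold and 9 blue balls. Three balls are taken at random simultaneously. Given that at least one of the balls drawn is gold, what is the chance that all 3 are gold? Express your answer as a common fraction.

P(all 3 gold) = C(10,3)/C(19,3) = 40/323; P(at least one gold) = 1 − C(9,3)/C(19,3) = 295/323.
Since 'all 3 gold' ⊆ 'at least one gold', P(all 3 | at least one) = 40/323 / 295/323 = 8/59 ≈ 0.1356.

8/59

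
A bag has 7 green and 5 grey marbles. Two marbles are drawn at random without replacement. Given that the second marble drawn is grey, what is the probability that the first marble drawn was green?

7/11

P(first=green and the second marble drawn is grey) = (7/12)·(5/11) = 35/132.
P(the second marble drawn is grey) = Σ over first color = 35/132 + 5/33 = 5/12.
By Bayes, P(first=green | the second marble drawn is grey) = 35/132 / 5/12 = 7/11 ≈ 0.6364.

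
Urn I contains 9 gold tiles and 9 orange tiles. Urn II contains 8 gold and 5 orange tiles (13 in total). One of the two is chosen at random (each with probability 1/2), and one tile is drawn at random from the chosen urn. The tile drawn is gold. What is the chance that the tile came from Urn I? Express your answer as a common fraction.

13/29

P(gold | Urn I) = 1/2; P(gold | Urn II) = 8/13.
P(gold) = 1/2·1/2 + 1/2·8/13 = 29/52.
By Bayes' rule, P(Urn I | gold) = 1/4 / 29/52 = 13/29 ≈ 0.4483.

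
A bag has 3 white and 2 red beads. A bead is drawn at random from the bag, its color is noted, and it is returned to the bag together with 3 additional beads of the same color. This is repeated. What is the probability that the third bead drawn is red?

Sum over the four possibilities for the first two draws (red/not-red each), tracking how the red count and total change by +3 per draw.
P(third is red) = 2/5 ≈ 0.4000. (In a Pólya urn every draw has the same marginal probability 2/5.)

2/5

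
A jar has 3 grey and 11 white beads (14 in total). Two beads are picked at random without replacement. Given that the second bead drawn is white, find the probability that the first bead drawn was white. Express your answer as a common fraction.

P(first=white and the second bead drawn is white) = (11/14)·(10/13) = 55/91.
P(the second bead drawn is white) = Σ over first color = 33/182 + 55/91 = 11/14.
By Bayes, P(first=white | the second bead drawn is white) = 55/91 / 11/14 = 10/13 ≈ 0.7692.

10/13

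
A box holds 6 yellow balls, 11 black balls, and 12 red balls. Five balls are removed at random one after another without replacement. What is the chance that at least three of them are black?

Sum the hypergeometric tail for j = 3,…,5 black balls.
Favorable = C(11,3)·C(18,2) + C(11,4)·C(18,1) + C(11,5)·C(18,0) = 31647; total = C(29,5) = 118755.
P = 31647/118755 = 1507/5655 ≈ 0.2665.

1507/5655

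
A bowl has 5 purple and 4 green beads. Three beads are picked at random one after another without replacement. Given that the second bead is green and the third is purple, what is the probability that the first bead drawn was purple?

P(first=purple and the second bead is green and the third is purple) = (5/9)·(4/8)·(4/7) = 10/63.
P(E) = Σ over first color = 10/63 + 5/42 = 5/18.
By Bayes, P(first=purple | E) = 10/63 / 5/18 = 4/7 ≈ 0.5714.

4/7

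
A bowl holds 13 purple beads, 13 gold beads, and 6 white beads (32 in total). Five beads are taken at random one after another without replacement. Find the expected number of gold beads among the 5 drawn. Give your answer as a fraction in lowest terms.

By linearity of expectation, E[X] = Σ P(draw i is gold); by symmetry each draw (even without replacement) has P(gold) = 13/32.
E[X] = 5 · 13/32 = 65/32 ≈ 2.0312.

65/32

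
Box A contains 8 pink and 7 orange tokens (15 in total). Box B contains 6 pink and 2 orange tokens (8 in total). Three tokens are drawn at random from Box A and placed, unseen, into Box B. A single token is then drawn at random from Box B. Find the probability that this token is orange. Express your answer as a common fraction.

Condition on how many of the transferred tokens are orange (from Box A: 7 orange of 15; then Box B has 11 total).
  0 orange: C(7,0)C(8,3)/C(15,3) = 8/65; then P = 2/11
  1 orange: C(7,1)C(8,2)/C(15,3) = 28/65; then P = 3/11
  2 orange: C(7,2)C(8,1)/C(15,3) = 24/65; then P = 4/11
  3 orange: C(7,3)C(8,0)/C(15,3) = 1/13; then P = 5/11
P(orange from Box B) = 17/55 ≈ 0.3091.

17/55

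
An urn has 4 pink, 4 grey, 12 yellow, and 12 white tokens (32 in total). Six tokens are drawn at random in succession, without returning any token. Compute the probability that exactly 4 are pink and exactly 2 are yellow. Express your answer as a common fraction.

Unordered draws without replacement: count favorable combinations over C(32,6).
Favorable = C(4,4) · C(4,0) · C(12,2) · C(12,0) = 66; total = C(32,6) = 906192.
P = 66/906192 = 11/151032 ≈ 0.0001.

11/151032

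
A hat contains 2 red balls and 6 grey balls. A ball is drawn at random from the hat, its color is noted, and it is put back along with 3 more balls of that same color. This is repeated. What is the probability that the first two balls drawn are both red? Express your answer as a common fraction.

5/44

After a red draw the hat holds 5 red out of 11.
P = (2/8)·(5/11) = 5/44 ≈ 0.1136.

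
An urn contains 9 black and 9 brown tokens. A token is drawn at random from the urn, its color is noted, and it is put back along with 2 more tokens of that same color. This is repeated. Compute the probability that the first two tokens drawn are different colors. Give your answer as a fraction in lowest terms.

Either black then brown, or brown then black; after the first draw the total is 20.
P = (9/18)·(9/20) + (9/18)·(9/20) = 9/20 ≈ 0.4500.

9/20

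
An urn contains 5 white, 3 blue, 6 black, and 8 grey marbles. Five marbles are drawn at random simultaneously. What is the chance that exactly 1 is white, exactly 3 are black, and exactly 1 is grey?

400/13167

Unordered draws without replacement: count favorable combinations over C(22,5).
Favorable = C(5,1) · C(3,0) · C(6,3) · C(8,1) = 800; total = C(22,5) = 26334.
P = 800/26334 = 400/13167 ≈ 0.0304.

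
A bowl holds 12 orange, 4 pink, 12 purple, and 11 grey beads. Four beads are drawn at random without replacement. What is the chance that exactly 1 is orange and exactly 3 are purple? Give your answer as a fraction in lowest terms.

Unordered draws without replacement: count favorable combinations over C(39,4).
Favorable = C(12,1) · C(4,0) · C(12,3) · C(11,0) = 2640; total = C(39,4) = 82251.
P = 2640/82251 = 880/27417 ≈ 0.0321.

880/27417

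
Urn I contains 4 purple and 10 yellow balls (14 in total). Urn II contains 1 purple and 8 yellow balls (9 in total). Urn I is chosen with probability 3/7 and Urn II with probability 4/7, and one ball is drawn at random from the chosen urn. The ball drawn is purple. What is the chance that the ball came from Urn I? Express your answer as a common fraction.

27/41

P(purple | Urn I) = 2/7; P(purple | Urn II) = 1/9.
P(purple) = 3/7·2/7 + 4/7·1/9 = 82/441.
By Bayes' rule, P(Urn I | purple) = 6/49 / 82/441 = 27/41 ≈ 0.6585.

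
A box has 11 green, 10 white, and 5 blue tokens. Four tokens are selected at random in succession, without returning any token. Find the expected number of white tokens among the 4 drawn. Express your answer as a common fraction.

By linearity of expectation, E[X] = Σ P(draw i is white); by symmetry each draw (even without replacement) has P(white) = 10/26.
E[X] = 4 · 10/26 = 20/13 ≈ 1.5385.

20/13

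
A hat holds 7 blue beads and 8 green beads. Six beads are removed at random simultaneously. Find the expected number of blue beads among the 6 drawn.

14/5

By linearity of expectation, E[X] = Σ P(draw i is blue); by symmetry each draw (even without replacement) has P(blue) = 7/15.
E[X] = 6 · 7/15 = 14/5 ≈ 2.8000.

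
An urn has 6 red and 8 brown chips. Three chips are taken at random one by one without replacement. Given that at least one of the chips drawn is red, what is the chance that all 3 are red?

P(all 3 red) = C(6,3)/C(14,3) = 5/91; P(at least one red) = 1 − C(8,3)/C(14,3) = 11/13.
Since 'all 3 red' ⊆ 'at least one red', P(all 3 | at least one) = 5/91 / 11/13 = 5/77 ≈ 0.0649.

5/77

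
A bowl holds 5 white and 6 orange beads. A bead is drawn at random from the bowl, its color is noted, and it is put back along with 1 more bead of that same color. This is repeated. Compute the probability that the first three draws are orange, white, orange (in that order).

35/286

Track the composition after each reinforcement of +1.
P = (6/11) · (5/12) · (7/13) = 35/286 ≈ 0.1224.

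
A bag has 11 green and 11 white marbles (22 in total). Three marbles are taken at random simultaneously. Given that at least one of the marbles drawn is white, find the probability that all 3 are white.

3/25

P(all 3 white) = C(11,3)/C(22,3) = 3/28; P(at least one white) = 1 − C(11,3)/C(22,3) = 25/28.
Since 'all 3 white' ⊆ 'at least one white', P(all 3 | at least one) = 3/28 / 25/28 = 3/25 ≈ 0.1200.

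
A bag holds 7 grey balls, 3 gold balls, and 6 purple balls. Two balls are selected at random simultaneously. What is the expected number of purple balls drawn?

3/4

By linearity of expectation, E[X] = Σ P(draw i is purple); by symmetry each draw (even without replacement) has P(purple) = 6/16.
E[X] = 2 · 6/16 = 3/4 ≈ 0.7500.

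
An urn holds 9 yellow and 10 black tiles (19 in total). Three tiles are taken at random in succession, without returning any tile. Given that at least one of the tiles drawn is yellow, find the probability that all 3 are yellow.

28/283

P(all 3 yellow) = C(9,3)/C(19,3) = 28/323; P(at least one yellow) = 1 − C(10,3)/C(19,3) = 283/323.
Since 'all 3 yellow' ⊆ 'at least one yellow', P(all 3 | at least one) = 28/323 / 283/323 = 28/283 ≈ 0.0989.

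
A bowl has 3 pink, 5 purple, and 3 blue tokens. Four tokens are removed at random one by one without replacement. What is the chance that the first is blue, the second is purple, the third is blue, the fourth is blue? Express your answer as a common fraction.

1/264

Multiply the conditional probability of each draw in order, without replacement, so each draw removes one from its color and from the total.
P = (3/11) · (5/10) · (2/9) · (1/8) = 1/264 ≈ 0.0038.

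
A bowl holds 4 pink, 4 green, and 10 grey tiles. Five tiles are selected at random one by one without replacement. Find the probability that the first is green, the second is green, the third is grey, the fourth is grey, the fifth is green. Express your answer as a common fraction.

1/476

Multiply the conditional probability of each draw in order, without replacement, so each draw removes one from its color and from the total.
P = (4/18) · (3/17) · (10/16) · (9/15) · (2/14) = 1/476 ≈ 0.0021.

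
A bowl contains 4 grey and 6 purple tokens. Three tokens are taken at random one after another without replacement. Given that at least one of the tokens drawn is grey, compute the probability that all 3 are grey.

P(all 3 grey) = C(4,3)/C(10,3) = 1/30; P(at least one grey) = 1 − C(6,3)/C(10,3) = 5/6.
Since 'all 3 grey' ⊆ 'at least one grey', P(all 3 | at least one) = 1/30 / 5/6 = 1/25 ≈ 0.0400.

1/25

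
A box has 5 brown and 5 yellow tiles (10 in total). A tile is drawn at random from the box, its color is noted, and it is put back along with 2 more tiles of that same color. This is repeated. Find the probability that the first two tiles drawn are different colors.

Either yellow then brown, or brown then yellow; after the first draw the total is 12.
P = (5/10)·(5/12) + (5/10)·(5/12) = 5/12 ≈ 0.4167.

5/12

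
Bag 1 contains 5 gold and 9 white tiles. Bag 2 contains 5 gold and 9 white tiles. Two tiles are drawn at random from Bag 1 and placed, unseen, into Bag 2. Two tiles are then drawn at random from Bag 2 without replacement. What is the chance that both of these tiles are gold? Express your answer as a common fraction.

Condition on how many of the transferred tiles are gold (from Bag 1: 5 gold of 14; then Bag 2 has 16 total).
  0 gold: C(5,0)C(9,2)/C(14,2) = 36/91; then P = C(5,2)/C(16,2) = 1/12
  1 gold: C(5,1)C(9,1)/C(14,2) = 45/91; then P = C(6,2)/C(16,2) = 1/8
  2 gold: C(5,2)C(9,0)/C(14,2) = 10/91; then P = C(7,2)/C(16,2) = 7/40
P(both gold) = 83/728 ≈ 0.1140.

83/728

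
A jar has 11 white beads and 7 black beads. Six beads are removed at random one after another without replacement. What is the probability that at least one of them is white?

Use the complement: P(at least one white) = 1 − P(no white).
P(none) = C(7,6)/C(18,6) = 7/18564.
So P = 1 − 7/18564 = 2651/2652 ≈ 0.9996.

2651/2652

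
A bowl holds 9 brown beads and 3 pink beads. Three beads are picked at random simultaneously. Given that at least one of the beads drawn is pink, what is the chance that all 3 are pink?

1/136

P(all 3 pink) = C(3,3)/C(12,3) = 1/220; P(at least one pink) = 1 − C(9,3)/C(12,3) = 34/55.
Since 'all 3 pink' ⊆ 'at least one pink', P(all 3 | at least one) = 1/220 / 34/55 = 1/136 ≈ 0.0074.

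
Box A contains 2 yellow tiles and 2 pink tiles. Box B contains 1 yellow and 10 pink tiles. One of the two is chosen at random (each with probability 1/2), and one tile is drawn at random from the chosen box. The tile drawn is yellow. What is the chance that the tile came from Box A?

P(yellow | Box A) = 1/2; P(yellow | Box B) = 1/11.
P(yellow) = 1/2·1/2 + 1/2·1/11 = 13/44.
By Bayes' rule, P(Box A | yellow) = 1/4 / 13/44 = 11/13 ≈ 0.8462.

11/13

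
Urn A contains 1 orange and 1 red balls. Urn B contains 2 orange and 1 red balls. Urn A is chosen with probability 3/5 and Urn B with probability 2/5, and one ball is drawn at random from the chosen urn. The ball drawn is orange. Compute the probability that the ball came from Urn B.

P(orange | Urn A) = 1/2; P(orange | Urn B) = 2/3.
P(orange) = 3/5·1/2 + 2/5·2/3 = 17/30.
By Bayes' rule, P(Urn B | orange) = 4/15 / 17/30 = 8/17 ≈ 0.4706.

8/17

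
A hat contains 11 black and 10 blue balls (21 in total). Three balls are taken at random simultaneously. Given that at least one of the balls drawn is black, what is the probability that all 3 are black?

P(all 3 black) = C(11,3)/C(21,3) = 33/266; P(at least one black) = 1 − C(10,3)/C(21,3) = 121/133.
Since 'all 3 black' ⊆ 'at least one black', P(all 3 | at least one) = 33/266 / 121/133 = 3/22 ≈ 0.1364.

3/22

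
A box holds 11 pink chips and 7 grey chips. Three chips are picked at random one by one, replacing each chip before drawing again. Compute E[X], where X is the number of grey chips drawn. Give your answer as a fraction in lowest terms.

By linearity of expectation, E[X] = Σ P(draw i is grey); each independent draw has P(grey) = 7/18.
E[X] = 3 · 7/18 = 7/6 ≈ 1.1667.

7/6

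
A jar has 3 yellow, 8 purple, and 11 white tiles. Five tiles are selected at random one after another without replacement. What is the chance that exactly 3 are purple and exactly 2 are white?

20/171

Unordered draws without replacement: count favorable combinations over C(22,5).
Favorable = C(3,0) · C(8,3) · C(11,2) = 3080; total = C(22,5) = 26334.
P = 3080/26334 = 20/171 ≈ 0.1170.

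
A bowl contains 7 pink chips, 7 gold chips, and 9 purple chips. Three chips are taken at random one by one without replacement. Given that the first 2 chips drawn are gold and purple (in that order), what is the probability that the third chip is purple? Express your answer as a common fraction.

After removing 1 gold, 1 purple, the bowl has 8 purple out of 21 remaining.
P(third is purple | given) = 8/21 ≈ 0.3810.

8/21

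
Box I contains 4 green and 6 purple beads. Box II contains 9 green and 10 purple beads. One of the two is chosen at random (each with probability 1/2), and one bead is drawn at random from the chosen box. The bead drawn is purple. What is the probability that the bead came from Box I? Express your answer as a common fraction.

P(purple | Box I) = 3/5; P(purple | Box II) = 10/19.
P(purple) = 1/2·3/5 + 1/2·10/19 = 107/190.
By Bayes' rule, P(Box I | purple) = 3/10 / 107/190 = 57/107 ≈ 0.5327.

57/107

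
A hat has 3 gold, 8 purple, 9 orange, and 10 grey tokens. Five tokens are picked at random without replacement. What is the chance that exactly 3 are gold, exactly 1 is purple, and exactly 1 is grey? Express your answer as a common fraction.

40/71253

Unordered draws without replacement: count favorable combinations over C(30,5).
Favorable = C(3,3) · C(8,1) · C(9,0) · C(10,1) = 80; total = C(30,5) = 142506.
P = 80/142506 = 40/71253 ≈ 0.0006.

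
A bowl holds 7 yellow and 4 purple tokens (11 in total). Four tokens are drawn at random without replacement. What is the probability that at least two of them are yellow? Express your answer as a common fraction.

301/330

Sum the hypergeometric tail for j = 2,…,4 yellow tokens.
Favorable = C(7,2)·C(4,2) + C(7,3)·C(4,1) + C(7,4)·C(4,0) = 301; total = C(11,4) = 330.
P = 301/330 = 301/330 ≈ 0.9121.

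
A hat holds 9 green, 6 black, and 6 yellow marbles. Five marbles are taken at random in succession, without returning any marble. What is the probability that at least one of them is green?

2173/2261

Use the complement: P(at least one green) = 1 − P(no green).
P(none) = C(12,5)/C(21,5) = 792/20349.
So P = 1 − 792/20349 = 2173/2261 ≈ 0.9611.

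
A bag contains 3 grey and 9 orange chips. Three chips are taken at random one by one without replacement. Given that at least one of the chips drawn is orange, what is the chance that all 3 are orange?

28/73

P(all 3 orange) = C(9,3)/C(12,3) = 21/55; P(at least one orange) = 1 − C(3,3)/C(12,3) = 219/220.
Since 'all 3 orange' ⊆ 'at least one orange', P(all 3 | at least one) = 21/55 / 219/220 = 28/73 ≈ 0.3836.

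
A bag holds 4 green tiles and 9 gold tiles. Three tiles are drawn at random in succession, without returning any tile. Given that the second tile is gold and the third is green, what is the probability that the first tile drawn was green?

P(first=green and the second tile is gold and the third is green) = (4/13)·(9/12)·(3/11) = 9/143.
P(E) = Σ over first color = 9/143 + 24/143 = 3/13.
By Bayes, P(first=green | E) = 9/143 / 3/13 = 3/11 ≈ 0.2727.

3/11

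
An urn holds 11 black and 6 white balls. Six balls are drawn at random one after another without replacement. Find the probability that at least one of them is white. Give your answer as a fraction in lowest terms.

Use the complement: P(at least one white) = 1 − P(no white).
P(none) = C(11,6)/C(17,6) = 462/12376.
So P = 1 − 462/12376 = 851/884 ≈ 0.9627.

851/884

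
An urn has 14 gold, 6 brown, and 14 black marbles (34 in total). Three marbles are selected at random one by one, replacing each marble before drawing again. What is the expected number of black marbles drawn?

21/17

By linearity of expectation, E[X] = Σ P(draw i is black); each independent draw has P(black) = 14/34.
E[X] = 3 · 14/34 = 21/17 ≈ 1.2353.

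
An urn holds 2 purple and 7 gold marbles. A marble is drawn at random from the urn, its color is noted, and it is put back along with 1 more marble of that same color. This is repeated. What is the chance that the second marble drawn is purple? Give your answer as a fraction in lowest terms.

2/9

Condition on the first draw. If first is purple (prob 2/9), second-purple has prob (3)/(10); if not (prob 7/9), it has prob 2/(10).
P = (2/9)·(3/10) + (7/9)·(2/10) = 2/9 ≈ 0.2222.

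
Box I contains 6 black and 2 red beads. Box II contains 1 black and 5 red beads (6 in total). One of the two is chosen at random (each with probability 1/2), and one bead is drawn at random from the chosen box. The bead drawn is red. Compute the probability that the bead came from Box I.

3/13

P(red | Box I) = 1/4; P(red | Box II) = 5/6.
P(red) = 1/2·1/4 + 1/2·5/6 = 13/24.
By Bayes' rule, P(Box I | red) = 1/8 / 13/24 = 3/13 ≈ 0.2308.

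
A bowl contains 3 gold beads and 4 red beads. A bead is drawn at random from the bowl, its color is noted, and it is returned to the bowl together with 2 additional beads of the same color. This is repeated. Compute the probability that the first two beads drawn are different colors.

8/21

Either red then gold, or gold then red; after the first draw the total is 9.
P = (4/7)·(3/9) + (3/7)·(4/9) = 8/21 ≈ 0.3810.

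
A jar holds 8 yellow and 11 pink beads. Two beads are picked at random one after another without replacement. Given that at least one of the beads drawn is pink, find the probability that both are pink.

P(both pink) = C(11,2)/C(19,2) = 55/171; P(at least one pink) = 1 − C(8,2)/C(19,2) = 143/171.
Since 'both pink' ⊆ 'at least one pink', P(both | at least one) = 55/171 / 143/171 = 5/13 ≈ 0.3846.

5/13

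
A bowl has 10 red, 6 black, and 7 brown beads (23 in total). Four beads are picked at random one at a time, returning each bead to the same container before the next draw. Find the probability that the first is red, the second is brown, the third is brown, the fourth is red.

4900/279841

Multiply the conditional probability of each draw in order, with replacement (the composition resets each draw).
P = (10/23) · (7/23) · (7/23) · (10/23) = 4900/279841 ≈ 0.0175.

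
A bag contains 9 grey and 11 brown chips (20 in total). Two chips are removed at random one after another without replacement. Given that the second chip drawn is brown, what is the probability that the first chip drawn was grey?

P(first=grey and the second chip drawn is brown) = (9/20)·(11/19) = 99/380.
P(the second chip drawn is brown) = Σ over first color = 99/380 + 11/38 = 11/20.
By Bayes, P(first=grey | the second chip drawn is brown) = 99/380 / 11/20 = 9/19 ≈ 0.4737.

9/19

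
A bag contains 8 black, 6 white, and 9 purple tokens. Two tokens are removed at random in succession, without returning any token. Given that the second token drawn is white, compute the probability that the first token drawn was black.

P(first=black and the second token drawn is white) = (8/23)·(6/22) = 24/253.
P(the second token drawn is white) = Σ over first color = 24/253 + 15/253 + 27/253 = 6/23.
By Bayes, P(first=black | the second token drawn is white) = 24/253 / 6/23 = 4/11 ≈ 0.3636.

4/11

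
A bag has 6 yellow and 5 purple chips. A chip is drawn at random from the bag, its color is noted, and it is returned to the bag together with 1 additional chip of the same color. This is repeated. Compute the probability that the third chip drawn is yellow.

Sum over the four possibilities for the first two draws (yellow/not-yellow each), tracking how the yellow count and total change by +1 per draw.
P(third is yellow) = 6/11 ≈ 0.5455. (In a Pólya urn every draw has the same marginal probability 6/11.)

6/11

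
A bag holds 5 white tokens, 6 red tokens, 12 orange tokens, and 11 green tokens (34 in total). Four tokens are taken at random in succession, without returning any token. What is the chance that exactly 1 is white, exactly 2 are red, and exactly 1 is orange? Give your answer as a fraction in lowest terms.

225/11594

Unordered draws without replacement: count favorable combinations over C(34,4).
Favorable = C(5,1) · C(6,2) · C(12,1) · C(11,0) = 900; total = C(34,4) = 46376.
P = 900/46376 = 225/11594 ≈ 0.0194.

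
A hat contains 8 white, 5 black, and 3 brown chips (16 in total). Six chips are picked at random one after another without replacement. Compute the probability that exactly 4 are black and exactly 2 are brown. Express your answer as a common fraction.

15/8008

Unordered draws without replacement: count favorable combinations over C(16,6).
Favorable = C(8,0) · C(5,4) · C(3,2) = 15; total = C(16,6) = 8008.
P = 15/8008 = 15/8008 ≈ 0.0019.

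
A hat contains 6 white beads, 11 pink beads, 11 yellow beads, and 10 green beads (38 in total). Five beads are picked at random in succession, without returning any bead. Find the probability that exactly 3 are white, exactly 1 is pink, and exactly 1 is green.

Unordered draws without replacement: count favorable combinations over C(38,5).
Favorable = C(6,3) · C(11,1) · C(11,0) · C(10,1) = 2200; total = C(38,5) = 501942.
P = 2200/501942 = 1100/250971 ≈ 0.0044.

1100/250971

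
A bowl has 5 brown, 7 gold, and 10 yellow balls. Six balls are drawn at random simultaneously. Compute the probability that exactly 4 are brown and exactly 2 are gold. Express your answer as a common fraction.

5/3553

Unordered draws without replacement: count favorable combinations over C(22,6).
Favorable = C(5,4) · C(7,2) · C(10,0) = 105; total = C(22,6) = 74613.
P = 105/74613 = 5/3553 ≈ 0.0014.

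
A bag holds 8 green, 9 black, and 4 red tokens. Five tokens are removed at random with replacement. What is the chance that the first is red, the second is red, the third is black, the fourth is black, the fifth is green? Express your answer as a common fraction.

Multiply the conditional probability of each draw in order, with replacement (the composition resets each draw).
P = (4/21) · (4/21) · (9/21) · (9/21) · (8/21) = 128/50421 ≈ 0.0025.

128/50421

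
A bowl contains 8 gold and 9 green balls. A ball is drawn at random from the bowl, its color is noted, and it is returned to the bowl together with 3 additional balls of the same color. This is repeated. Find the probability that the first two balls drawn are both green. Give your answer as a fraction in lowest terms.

After a green draw the bowl holds 12 green out of 20.
P = (9/17)·(12/20) = 27/85 ≈ 0.3176.

27/85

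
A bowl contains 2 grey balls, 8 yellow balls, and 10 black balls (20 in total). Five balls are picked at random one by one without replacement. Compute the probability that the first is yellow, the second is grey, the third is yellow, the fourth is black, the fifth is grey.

Multiply the conditional probability of each draw in order, without replacement, so each draw removes one from its color and from the total.
P = (8/20) · (2/19) · (7/18) · (10/17) · (1/16) = 7/11628 ≈ 0.0006.

7/11628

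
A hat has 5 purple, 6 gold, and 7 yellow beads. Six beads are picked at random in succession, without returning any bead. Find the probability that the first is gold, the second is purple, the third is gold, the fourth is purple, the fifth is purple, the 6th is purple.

Multiply the conditional probability of each draw in order, without replacement, so each draw removes one from its color and from the total.
P = (6/18) · (5/17) · (5/16) · (4/15) · (3/14) · (2/13) = 5/18564 ≈ 0.0003.

5/18564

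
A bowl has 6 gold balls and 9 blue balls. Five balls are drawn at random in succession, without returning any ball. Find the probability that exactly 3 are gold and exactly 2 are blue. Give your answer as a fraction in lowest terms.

Unordered draws without replacement: count favorable combinations over C(15,5).
Favorable = C(6,3) · C(9,2) = 720; total = C(15,5) = 3003.
P = 720/3003 = 240/1001 ≈ 0.2398.

240/1001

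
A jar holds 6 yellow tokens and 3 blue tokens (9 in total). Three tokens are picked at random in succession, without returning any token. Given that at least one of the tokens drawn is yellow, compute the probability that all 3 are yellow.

20/83

P(all 3 yellow) = C(6,3)/C(9,3) = 5/21; P(at least one yellow) = 1 − C(3,3)/C(9,3) = 83/84.
Since 'all 3 yellow' ⊆ 'at least one yellow', P(all 3 | at least one) = 5/21 / 83/84 = 20/83 ≈ 0.2410.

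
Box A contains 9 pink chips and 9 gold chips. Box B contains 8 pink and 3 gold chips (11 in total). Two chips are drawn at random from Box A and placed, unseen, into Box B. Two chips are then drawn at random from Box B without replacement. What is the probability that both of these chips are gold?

Condition on how many of the transferred chips are gold (from Box A: 9 gold of 18; then Box B has 13 total).
  0 gold: C(9,0)C(9,2)/C(18,2) = 4/17; then P = C(3,2)/C(13,2) = 1/26
  1 gold: C(9,1)C(9,1)/C(18,2) = 9/17; then P = C(4,2)/C(13,2) = 1/13
  2 gold: C(9,2)C(9,0)/C(18,2) = 4/17; then P = C(5,2)/C(13,2) = 5/39
P(both gold) = 53/663 ≈ 0.0799.

53/663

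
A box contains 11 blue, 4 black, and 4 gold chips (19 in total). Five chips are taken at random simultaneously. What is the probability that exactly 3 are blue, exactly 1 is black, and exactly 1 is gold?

Unordered draws without replacement: count favorable combinations over C(19,5).
Favorable = C(11,3) · C(4,1) · C(4,1) = 2640; total = C(19,5) = 11628.
P = 2640/11628 = 220/969 ≈ 0.2270.

220/969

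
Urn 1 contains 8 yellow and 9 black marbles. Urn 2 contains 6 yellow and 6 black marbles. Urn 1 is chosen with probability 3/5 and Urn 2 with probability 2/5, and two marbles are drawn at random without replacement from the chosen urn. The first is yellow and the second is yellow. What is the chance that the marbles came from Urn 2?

170/401

P(E | Urn 1) = 7/34; P(E | Urn 2) = 5/22.
P(E) = 3/5·7/34 + 2/5·5/22 = 401/1870.
By Bayes' rule, P(Urn 2 | E) = 1/11 / 401/1870 = 170/401 ≈ 0.4239.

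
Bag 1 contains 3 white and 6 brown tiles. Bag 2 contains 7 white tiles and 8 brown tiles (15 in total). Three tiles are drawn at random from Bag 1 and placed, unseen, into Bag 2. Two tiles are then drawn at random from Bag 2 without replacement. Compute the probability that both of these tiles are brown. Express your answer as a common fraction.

Condition on how many of the transferred tiles are brown (from Bag 1: 6 brown of 9; then Bag 2 has 18 total).
  0 brown: C(6,0)C(3,3)/C(9,3) = 1/84; then P = C(8,2)/C(18,2) = 28/153
  1 brown: C(6,1)C(3,2)/C(9,3) = 3/14; then P = C(9,2)/C(18,2) = 4/17
  2 brown: C(6,2)C(3,1)/C(9,3) = 15/28; then P = C(10,2)/C(18,2) = 5/17
  3 brown: C(6,3)C(3,0)/C(9,3) = 5/21; then P = C(11,2)/C(18,2) = 55/153
P(both brown) = 181/612 ≈ 0.2958.

181/612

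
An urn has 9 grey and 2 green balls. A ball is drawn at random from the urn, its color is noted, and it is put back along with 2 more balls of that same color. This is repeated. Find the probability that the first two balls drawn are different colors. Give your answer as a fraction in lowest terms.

Either green then grey, or grey then green; after the first draw the total is 13.
P = (2/11)·(9/13) + (9/11)·(2/13) = 36/143 ≈ 0.2517.

36/143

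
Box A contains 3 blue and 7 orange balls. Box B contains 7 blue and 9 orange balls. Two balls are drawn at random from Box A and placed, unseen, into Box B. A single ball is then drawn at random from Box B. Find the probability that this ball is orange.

26/45

Condition on how many of the transferred balls are orange (from Box A: 7 orange of 10; then Box B has 18 total).
  0 orange: C(7,0)C(3,2)/C(10,2) = 1/15; then P = 9/18
  1 orange: C(7,1)C(3,1)/C(10,2) = 7/15; then P = 10/18
  2 orange: C(7,2)C(3,0)/C(10,2) = 7/15; then P = 11/18
P(orange from Box B) = 26/45 ≈ 0.5778.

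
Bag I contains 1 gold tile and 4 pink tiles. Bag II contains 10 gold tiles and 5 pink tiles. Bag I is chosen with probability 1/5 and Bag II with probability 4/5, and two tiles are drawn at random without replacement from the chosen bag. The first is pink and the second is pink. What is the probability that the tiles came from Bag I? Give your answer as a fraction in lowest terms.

P(E | Bag I) = 3/5; P(E | Bag II) = 2/21.
P(E) = 1/5·3/5 + 4/5·2/21 = 103/525.
By Bayes' rule, P(Bag I | E) = 3/25 / 103/525 = 63/103 ≈ 0.6117.

63/103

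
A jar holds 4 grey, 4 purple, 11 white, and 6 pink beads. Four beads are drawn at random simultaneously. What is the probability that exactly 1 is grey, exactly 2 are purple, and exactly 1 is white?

Unordered draws without replacement: count favorable combinations over C(25,4).
Favorable = C(4,1) · C(4,2) · C(11,1) · C(6,0) = 264; total = C(25,4) = 12650.
P = 264/12650 = 12/575 ≈ 0.0209.

12/575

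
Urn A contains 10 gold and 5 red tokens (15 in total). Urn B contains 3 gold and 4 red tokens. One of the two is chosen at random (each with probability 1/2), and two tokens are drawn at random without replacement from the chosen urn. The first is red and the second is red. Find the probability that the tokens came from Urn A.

P(E | Urn A) = 2/21; P(E | Urn B) = 2/7.
P(E) = 1/2·2/21 + 1/2·2/7 = 4/21.
By Bayes' rule, P(Urn A | E) = 1/21 / 4/21 = 1/4 ≈ 0.2500.

1/4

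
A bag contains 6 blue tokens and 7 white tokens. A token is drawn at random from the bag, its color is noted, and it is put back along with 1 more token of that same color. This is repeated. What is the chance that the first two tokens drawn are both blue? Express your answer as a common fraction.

After a blue draw the bag holds 7 blue out of 14.
P = (6/13)·(7/14) = 3/13 ≈ 0.2308.

3/13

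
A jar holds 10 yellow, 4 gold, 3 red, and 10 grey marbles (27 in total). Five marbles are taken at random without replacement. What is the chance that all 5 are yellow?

14/4485

Unordered draws without replacement: count favorable combinations over C(27,5).
Favorable = C(10,5) · C(4,0) · C(3,0) · C(10,0) = 252; total = C(27,5) = 80730.
P = 252/80730 = 14/4485 ≈ 0.0031.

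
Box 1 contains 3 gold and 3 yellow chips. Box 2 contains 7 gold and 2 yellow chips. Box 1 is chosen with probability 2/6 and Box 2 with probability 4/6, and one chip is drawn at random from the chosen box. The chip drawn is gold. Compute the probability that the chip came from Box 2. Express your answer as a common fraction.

28/37

P(gold | Box 1) = 1/2; P(gold | Box 2) = 7/9.
P(gold) = 1/3·1/2 + 2/3·7/9 = 37/54.
By Bayes' rule, P(Box 2 | gold) = 14/27 / 37/54 = 28/37 ≈ 0.7568.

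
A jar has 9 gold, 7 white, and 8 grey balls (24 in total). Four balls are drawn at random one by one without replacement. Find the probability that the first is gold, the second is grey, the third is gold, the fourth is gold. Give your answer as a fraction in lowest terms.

4/253

Multiply the conditional probability of each draw in order, without replacement, so each draw removes one from its color and from the total.
P = (9/24) · (8/23) · (8/22) · (7/21) = 4/253 ≈ 0.0158.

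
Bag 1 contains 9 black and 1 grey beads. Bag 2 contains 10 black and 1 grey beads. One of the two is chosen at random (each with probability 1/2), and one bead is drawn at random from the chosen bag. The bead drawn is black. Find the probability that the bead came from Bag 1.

P(black | Bag 1) = 9/10; P(black | Bag 2) = 10/11.
P(black) = 1/2·9/10 + 1/2·10/11 = 199/220.
By Bayes' rule, P(Bag 1 | black) = 9/20 / 199/220 = 99/199 ≈ 0.4975.

99/199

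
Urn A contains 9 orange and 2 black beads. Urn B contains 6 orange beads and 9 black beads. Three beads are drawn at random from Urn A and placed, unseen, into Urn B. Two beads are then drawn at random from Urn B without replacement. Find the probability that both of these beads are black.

Condition on how many of the transferred beads are black (from Urn A: 2 black of 11; then Urn B has 18 total).
  0 black: C(2,0)C(9,3)/C(11,3) = 28/55; then P = C(9,2)/C(18,2) = 4/17
  1 black: C(2,1)C(9,2)/C(11,3) = 24/55; then P = C(10,2)/C(18,2) = 5/17
  2 black: C(2,2)C(9,1)/C(11,3) = 3/55; then P = C(11,2)/C(18,2) = 55/153
P(both black) = 751/2805 ≈ 0.2677.

751/2805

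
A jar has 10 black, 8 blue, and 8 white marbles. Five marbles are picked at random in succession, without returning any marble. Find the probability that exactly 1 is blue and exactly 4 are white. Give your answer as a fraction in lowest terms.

Unordered draws without replacement: count favorable combinations over C(26,5).
Favorable = C(10,0) · C(8,1) · C(8,4) = 560; total = C(26,5) = 65780.
P = 560/65780 = 28/3289 ≈ 0.0085.

28/3289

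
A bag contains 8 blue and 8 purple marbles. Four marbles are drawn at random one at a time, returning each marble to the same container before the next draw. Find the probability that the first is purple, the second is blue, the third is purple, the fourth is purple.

1/16

Multiply the conditional probability of each draw in order, with replacement (the composition resets each draw).
P = (8/16) · (8/16) · (8/16) · (8/16) = 1/16 ≈ 0.0625.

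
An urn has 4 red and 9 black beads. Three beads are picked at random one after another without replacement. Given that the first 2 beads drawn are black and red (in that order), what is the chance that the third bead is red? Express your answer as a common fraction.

After removing 1 red, 1 black, the urn has 3 red out of 11 remaining.
P(third is red | given) = 3/11 ≈ 0.2727.

3/11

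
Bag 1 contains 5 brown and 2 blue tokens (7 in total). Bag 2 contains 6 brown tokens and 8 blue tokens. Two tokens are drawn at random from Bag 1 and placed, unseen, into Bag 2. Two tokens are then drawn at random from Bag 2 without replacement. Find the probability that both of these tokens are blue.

Condition on how many of the transferred tokens are blue (from Bag 1: 2 blue of 7; then Bag 2 has 16 total).
  0 blue: C(2,0)C(5,2)/C(7,2) = 10/21; then P = C(8,2)/C(16,2) = 7/30
  1 blue: C(2,1)C(5,1)/C(7,2) = 10/21; then P = C(9,2)/C(16,2) = 3/10
  2 blue: C(2,2)C(5,0)/C(7,2) = 1/21; then P = C(10,2)/C(16,2) = 3/8
P(both blue) = 137/504 ≈ 0.2718.

137/504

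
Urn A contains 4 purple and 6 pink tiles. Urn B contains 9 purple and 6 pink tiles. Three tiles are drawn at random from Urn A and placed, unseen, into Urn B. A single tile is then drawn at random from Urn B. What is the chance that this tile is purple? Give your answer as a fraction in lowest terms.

17/30

Condition on how many of the transferred tiles are purple (from Urn A: 4 purple of 10; then Urn B has 18 total).
  0 purple: C(4,0)C(6,3)/C(10,3) = 1/6; then P = 9/18
  1 purple: C(4,1)C(6,2)/C(10,3) = 1/2; then P = 10/18
  2 purple: C(4,2)C(6,1)/C(10,3) = 3/10; then P = 11/18
  3 purple: C(4,3)C(6,0)/C(10,3) = 1/30; then P = 12/18
P(purple from Urn B) = 17/30 ≈ 0.5667.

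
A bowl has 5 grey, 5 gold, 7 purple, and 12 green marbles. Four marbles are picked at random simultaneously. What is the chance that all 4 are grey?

5/23751

Unordered draws without replacement: count favorable combinations over C(29,4).
Favorable = C(5,4) · C(5,0) · C(7,0) · C(12,0) = 5; total = C(29,4) = 23751.
P = 5/23751 = 5/23751 ≈ 0.0002.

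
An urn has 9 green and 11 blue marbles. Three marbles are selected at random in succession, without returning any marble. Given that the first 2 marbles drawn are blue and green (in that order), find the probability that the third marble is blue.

After removing 1 green, 1 blue, the urn has 10 blue out of 18 remaining.
P(third is blue | given) = 10/18 = 5/9 ≈ 0.5556.

5/9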